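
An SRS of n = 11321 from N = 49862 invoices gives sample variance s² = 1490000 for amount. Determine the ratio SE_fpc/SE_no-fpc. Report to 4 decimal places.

0.8792

f = n/N = 11321/49862 = 0.22704665.
SE_no-fpc = √(s²/n) = 11.472306; SE_fpc = √((1−f)s²/n) = 10.086195.
Ratio = √(1−f) = 0.87917766.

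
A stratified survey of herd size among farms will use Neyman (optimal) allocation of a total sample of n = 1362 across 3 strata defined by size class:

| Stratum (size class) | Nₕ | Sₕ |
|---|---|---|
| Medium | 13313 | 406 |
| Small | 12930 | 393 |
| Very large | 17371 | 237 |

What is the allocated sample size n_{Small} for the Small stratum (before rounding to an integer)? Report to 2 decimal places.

Neyman allocation: nₕ = n·NₕSₕ / Σⱼ NⱼSⱼ.
Σ NⱼSⱼ = 13313·406 + 12930·393 + 17371·237 = 1.4603495 × 10^7.
n_{Small} = 1362·12930·393 / (1.4603495 × 10^7) = 473.93.

473.93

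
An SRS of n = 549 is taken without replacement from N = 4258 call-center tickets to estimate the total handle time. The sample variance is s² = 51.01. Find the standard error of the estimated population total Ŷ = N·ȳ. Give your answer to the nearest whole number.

Var(Ŷ) = N²·Var(ȳ) = N²·(1 − n/N)·s²/n.
f = 549/4258 = 0.12893377; Var(ȳ) = 0.87106623·51.01/549 = 0.080934587.
Var(Ŷ) = 4258² · 0.080934587 = 1.4673897 × 10^6.
SE(Ŷ) = √(1.4673897 × 10^6) = 1211.

1211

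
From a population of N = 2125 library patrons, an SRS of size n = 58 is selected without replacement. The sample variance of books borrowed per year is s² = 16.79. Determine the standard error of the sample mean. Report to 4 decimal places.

0.5306

Under SRS without replacement, Var(ȳ) = (1 − f)·s²/n with f = n/N = 58/2125 = 0.02729412.
Var(ȳ) = (1 − 0.02729412)·16.79/58 = 0.97270588·0.28948276 = 0.28158158.
SE(ȳ) = √(0.28158158) = 0.5306.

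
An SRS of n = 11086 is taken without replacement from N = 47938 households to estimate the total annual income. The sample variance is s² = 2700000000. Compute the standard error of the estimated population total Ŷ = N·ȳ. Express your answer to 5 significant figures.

2.0743 × 10^7

Var(Ŷ) = N²·Var(ȳ) = N²·(1 − n/N)·s²/n.
f = 11086/47938 = 0.23125704; Var(ȳ) = 0.76874296·2700000000/11086 = 187227.67.
Var(Ŷ) = 47938² · 187227.67 = 4.3025889 × 10^14.
SE(Ŷ) = √(4.3025889 × 10^14) = 2.0743 × 10^7.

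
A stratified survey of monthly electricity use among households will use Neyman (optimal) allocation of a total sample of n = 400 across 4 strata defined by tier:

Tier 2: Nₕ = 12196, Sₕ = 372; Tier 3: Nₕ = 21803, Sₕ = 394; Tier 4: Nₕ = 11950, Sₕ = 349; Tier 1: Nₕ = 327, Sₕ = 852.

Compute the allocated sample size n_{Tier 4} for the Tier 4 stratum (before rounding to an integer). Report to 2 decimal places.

94.91

Neyman allocation: nₕ = n·NₕSₕ / Σⱼ NⱼSⱼ.
Σ NⱼSⱼ = 12196·372 + 21803·394 + 11950·349 + 327·852 = 1.7576448 × 10^7.
n_{Tier 4} = 400·11950·349 / (1.7576448 × 10^7) = 94.91.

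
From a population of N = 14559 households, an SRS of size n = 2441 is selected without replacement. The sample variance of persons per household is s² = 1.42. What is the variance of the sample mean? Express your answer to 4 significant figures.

Under SRS without replacement, Var(ȳ) = (1 − f)·s²/n with f = n/N = 2441/14559 = 0.16766261.
Var(ȳ) = (1 − 0.16766261)·1.42/2441 = 0.83233739·5.817288 × 10^-4 = 4.8419463 × 10^-4.

4.842 × 10^-4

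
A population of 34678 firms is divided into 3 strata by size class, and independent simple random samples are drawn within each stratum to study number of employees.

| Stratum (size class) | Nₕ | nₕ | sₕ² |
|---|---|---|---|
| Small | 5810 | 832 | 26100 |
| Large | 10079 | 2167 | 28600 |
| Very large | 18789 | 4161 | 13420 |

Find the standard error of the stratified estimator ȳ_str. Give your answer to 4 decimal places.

Var(ȳ_str) = Σₕ Wₕ²(1 − fₕ)sₕ²/nₕ with Wₕ = Nₕ/N, N = 34678.
Small: Wₕ = 0.16754138; term = 0.16754138²·(1 − 0.14320138)·26100/832 = 0.75446678.
Large: Wₕ = 0.29064537; term = 0.29064537²·(1 − 0.21500149)·28600/2167 = 0.87519083.
Very large: Wₕ = 0.54181325; term = 0.54181325²·(1 − 0.22145936)·13420/4161 = 0.73711514.
Sum = 2.3667728.
SE = √(2.3667728) = 1.5384.

1.5384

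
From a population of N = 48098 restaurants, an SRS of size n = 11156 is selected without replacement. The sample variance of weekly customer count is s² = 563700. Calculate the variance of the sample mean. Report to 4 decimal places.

38.8090

Under SRS without replacement, Var(ȳ) = (1 − f)·s²/n with f = n/N = 11156/48098 = 0.23194312.
Var(ȳ) = (1 − 0.23194312)·563700/11156 = 0.76805688·50.528863 = 38.809041.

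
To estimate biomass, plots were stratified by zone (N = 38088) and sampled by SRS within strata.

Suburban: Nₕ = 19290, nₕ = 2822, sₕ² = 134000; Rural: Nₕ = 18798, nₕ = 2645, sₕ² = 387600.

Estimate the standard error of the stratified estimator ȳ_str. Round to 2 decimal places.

Var(ȳ_str) = Σₕ Wₕ²(1 − fₕ)sₕ²/nₕ with Wₕ = Nₕ/N, N = 38088.
Suburban: Wₕ = 0.50645873; term = 0.50645873²·(1 − 0.14629342)·134000/2822 = 10.397874.
Rural: Wₕ = 0.49354127; term = 0.49354127²·(1 − 0.14070646)·387600/2645 = 30.672318.
Sum = 41.070192.
SE = √(41.070192) = 6.41.

6.41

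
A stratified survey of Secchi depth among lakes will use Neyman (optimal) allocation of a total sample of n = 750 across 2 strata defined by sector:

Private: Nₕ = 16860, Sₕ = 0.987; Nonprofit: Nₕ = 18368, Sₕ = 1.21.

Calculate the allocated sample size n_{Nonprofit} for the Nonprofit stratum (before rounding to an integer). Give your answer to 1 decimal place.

428.9

Neyman allocation: nₕ = n·NₕSₕ / Σⱼ NⱼSⱼ.
Σ NⱼSⱼ = 16860·0.987 + 18368·1.21 = 38866.1.
n_{Nonprofit} = 750·18368·1.21 / 38866.1 = 428.9.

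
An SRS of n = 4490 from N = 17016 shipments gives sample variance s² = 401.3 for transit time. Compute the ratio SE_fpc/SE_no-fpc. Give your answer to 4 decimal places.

f = n/N = 4490/17016 = 0.26386930.
SE_no-fpc = √(s²/n) = 0.29895885; SE_fpc = √((1−f)s²/n) = 0.25650089.
Ratio = √(1−f) = 0.85798059.

0.8580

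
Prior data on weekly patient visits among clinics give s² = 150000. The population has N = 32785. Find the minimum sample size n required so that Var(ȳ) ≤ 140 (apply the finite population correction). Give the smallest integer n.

1038

Without fpc, n₀ = s²/D = 150000/140 = 1071.4286.
With fpc, (1 − n/N)·s²/n ≤ D requires n ≥ n₀/(1 + n₀/N) = 1071.4286/(1 + 1071.4286/32785) = 1037.5219.
Rounding up, n = 1038.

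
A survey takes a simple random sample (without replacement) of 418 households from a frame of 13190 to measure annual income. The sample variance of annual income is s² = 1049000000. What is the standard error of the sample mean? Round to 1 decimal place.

1558.9

Under SRS without replacement, Var(ȳ) = (1 − f)·s²/n with f = n/N = 418/13190 = 0.03169067.
Var(ȳ) = (1 − 0.03169067)·1049000000/418 = 0.96830933·2.5095694 × 10^6 = 2.4300394 × 10^6.
SE(ȳ) = √(2.4300394 × 10^6) = 1558.9.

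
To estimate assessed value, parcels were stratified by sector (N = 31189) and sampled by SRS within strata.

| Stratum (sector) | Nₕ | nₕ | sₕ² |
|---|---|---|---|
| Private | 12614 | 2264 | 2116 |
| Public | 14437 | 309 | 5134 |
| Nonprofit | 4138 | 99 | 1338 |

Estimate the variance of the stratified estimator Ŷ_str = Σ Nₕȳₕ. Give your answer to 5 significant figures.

3.7368 × 10^9

Var(Ŷ_str) = Σₕ Nₕ²(1 − fₕ)sₕ²/nₕ.
Private: 12614²·(1 − 2264/12614)·2116/2264 = 1.2202039 × 10^8.
Public: 14437²·(1 − 309/14437)·5134/309 = 3.3888709 × 10^9.
Nonprofit: 4138²·(1 − 99/4138)·1338/99 = 2.2588389 × 10^8.
Sum = 3.7367752 × 10^9.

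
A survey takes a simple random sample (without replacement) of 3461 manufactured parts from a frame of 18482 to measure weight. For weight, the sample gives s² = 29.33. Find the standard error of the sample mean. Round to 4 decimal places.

0.0830

Under SRS without replacement, Var(ȳ) = (1 − f)·s²/n with f = n/N = 3461/18482 = 0.18726328.
Var(ȳ) = (1 − 0.18726328)·29.33/3461 = 0.81273672·0.0084744294 = 0.0068874799.
SE(ȳ) = √(0.0068874799) = 0.0830.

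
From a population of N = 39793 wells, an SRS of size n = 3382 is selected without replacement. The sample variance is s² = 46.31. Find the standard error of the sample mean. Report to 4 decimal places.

0.1119

Under SRS without replacement, Var(ȳ) = (1 − f)·s²/n with f = n/N = 3382/39793 = 0.08498982.
Var(ȳ) = (1 − 0.08498982)·46.31/3382 = 0.91501018·0.013693081 = 0.012529308.
SE(ȳ) = √(0.012529308) = 0.1119.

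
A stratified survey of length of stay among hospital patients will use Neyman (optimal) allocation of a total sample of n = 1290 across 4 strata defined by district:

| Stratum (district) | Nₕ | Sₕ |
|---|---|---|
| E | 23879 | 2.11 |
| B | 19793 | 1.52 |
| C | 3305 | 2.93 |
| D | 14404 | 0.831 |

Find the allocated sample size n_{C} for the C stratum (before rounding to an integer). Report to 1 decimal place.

Neyman allocation: nₕ = n·NₕSₕ / Σⱼ NⱼSⱼ.
Σ NⱼSⱼ = 23879·2.11 + 19793·1.52 + 3305·2.93 + 14404·0.831 = 102123.42.
n_{C} = 1290·3305·2.93 / 102123.42 = 122.3.

122.3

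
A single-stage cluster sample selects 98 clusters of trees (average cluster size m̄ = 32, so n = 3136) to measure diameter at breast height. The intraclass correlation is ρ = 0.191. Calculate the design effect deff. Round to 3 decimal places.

deff = 1 + (32 − 1)·0.191 = 1 + 5.921 = 6.921.

6.921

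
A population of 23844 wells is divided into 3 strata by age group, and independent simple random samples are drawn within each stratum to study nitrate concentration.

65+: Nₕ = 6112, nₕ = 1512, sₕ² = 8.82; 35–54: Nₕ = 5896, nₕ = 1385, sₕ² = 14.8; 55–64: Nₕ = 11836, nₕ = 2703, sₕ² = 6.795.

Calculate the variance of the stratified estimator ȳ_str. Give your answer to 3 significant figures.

Var(ȳ_str) = Σₕ Wₕ²(1 − fₕ)sₕ²/nₕ with Wₕ = Nₕ/N, N = 23844.
65+: Wₕ = 0.25633283; term = 0.25633283²·(1 − 0.24738220)·8.82/1512 = 2.884694 × 10^-4.
35–54: Wₕ = 0.24727395; term = 0.24727395²·(1 − 0.23490502)·14.8/1385 = 4.9990101 × 10^-4.
55–64: Wₕ = 0.49639322; term = 0.49639322²·(1 − 0.22837107)·6.795/2703 = 4.7797326 × 10^-4.
Sum = 0.0012663437.

0.00127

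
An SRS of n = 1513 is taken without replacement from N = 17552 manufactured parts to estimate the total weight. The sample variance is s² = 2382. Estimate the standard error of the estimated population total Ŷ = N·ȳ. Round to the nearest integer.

Var(Ŷ) = N²·Var(ȳ) = N²·(1 − n/N)·s²/n.
f = 1513/17552 = 0.08620100; Var(ȳ) = 0.91379900·2382/1513 = 1.4386446.
Var(Ŷ) = 17552² · 1.4386446 = 4.4320713 × 10^8.
SE(Ŷ) = √(4.4320713 × 10^8) = 21052.

21052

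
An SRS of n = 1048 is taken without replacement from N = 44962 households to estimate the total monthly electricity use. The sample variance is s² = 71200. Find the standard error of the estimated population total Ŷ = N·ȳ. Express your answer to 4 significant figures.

366300

Var(Ŷ) = N²·Var(ȳ) = N²·(1 − n/N)·s²/n.
f = 1048/44962 = 0.02330857; Var(ȳ) = 0.97669143·71200/1048 = 66.355372.
Var(Ŷ) = 44962² · 66.355372 = 1.3414279 × 10^11.
SE(Ŷ) = √(1.3414279 × 10^11) = 366300.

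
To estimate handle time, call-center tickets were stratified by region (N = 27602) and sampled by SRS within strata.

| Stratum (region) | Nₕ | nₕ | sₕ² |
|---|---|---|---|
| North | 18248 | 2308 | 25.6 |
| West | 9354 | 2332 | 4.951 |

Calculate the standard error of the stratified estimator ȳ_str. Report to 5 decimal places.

Var(ȳ_str) = Σₕ Wₕ²(1 − fₕ)sₕ²/nₕ with Wₕ = Nₕ/N, N = 27602.
North: Wₕ = 0.66111151; term = 0.66111151²·(1 − 0.12647961)·25.6/2308 = 0.004234739.
West: Wₕ = 0.33888849; term = 0.33888849²·(1 − 0.24930511)·4.951/2332 = 1.8303809 × 10^-4.
Sum = 0.0044177771.
SE = √(0.0044177771) = 0.06647.

0.06647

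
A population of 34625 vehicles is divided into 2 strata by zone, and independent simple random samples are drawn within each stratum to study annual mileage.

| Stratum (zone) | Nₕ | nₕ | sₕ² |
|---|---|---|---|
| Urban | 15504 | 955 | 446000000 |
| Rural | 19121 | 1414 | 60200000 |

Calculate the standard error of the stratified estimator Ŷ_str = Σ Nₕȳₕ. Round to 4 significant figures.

Var(Ŷ_str) = Σₕ Nₕ²(1 − fₕ)sₕ²/nₕ.
Urban: 15504²·(1 − 955/15504)·446000000/955 = 1.0534366 × 10^14.
Rural: 19121²·(1 − 1414/19121)·60200000/1414 = 1.4414602 × 10^13.
Sum = 1.1975826 × 10^14.
SE = √(1.1975826 × 10^14) = 1.094 × 10^7.

1.094 × 10^7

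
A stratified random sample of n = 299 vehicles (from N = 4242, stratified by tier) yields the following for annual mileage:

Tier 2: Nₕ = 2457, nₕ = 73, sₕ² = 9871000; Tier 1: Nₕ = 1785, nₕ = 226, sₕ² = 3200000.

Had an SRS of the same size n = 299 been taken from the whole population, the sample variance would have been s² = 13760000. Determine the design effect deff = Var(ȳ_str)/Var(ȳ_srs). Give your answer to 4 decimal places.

Var(ȳ_str) = Σ Wₕ²(1−fₕ)sₕ²/nₕ with Wₕ = Nₕ/4242:
  Tier 2: (2457/4242)²·(1−73/2457)·9871000/73 = 44015.777
  Tier 1: (1785/4242)²·(1−226/1785)·3200000/226 = 2189.6996
  → Var(ȳ_str) = 46205.477.
Var(ȳ_srs) = (1 − 299/4242)·13760000/299 = 42776.314.
deff = 46205.477 / 42776.314 = 1.0802.

1.0802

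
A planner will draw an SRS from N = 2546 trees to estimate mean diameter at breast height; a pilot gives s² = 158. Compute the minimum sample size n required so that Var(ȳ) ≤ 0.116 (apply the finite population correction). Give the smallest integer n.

Without fpc, n₀ = s²/D = 158/0.116 = 1362.0690.
With fpc, (1 − n/N)·s²/n ≤ D requires n ≥ n₀/(1 + n₀/N) = 1362.0690/(1 + 1362.0690/2546) = 887.3507.
Rounding up, n = 888.

888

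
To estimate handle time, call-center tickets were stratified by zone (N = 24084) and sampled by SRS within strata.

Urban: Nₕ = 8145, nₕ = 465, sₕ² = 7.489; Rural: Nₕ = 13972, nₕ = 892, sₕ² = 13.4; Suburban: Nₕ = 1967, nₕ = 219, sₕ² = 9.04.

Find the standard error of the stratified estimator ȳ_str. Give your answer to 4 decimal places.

Var(ȳ_str) = Σₕ Wₕ²(1 − fₕ)sₕ²/nₕ with Wₕ = Nₕ/N, N = 24084.
Urban: Wₕ = 0.33819133; term = 0.33819133²·(1 − 0.05709024)·7.489/465 = 0.0017368645.
Rural: Wₕ = 0.58013619; term = 0.58013619²·(1 − 0.06384197)·13.4/892 = 0.0047331365.
Suburban: Wₕ = 0.08167248; term = 0.08167248²·(1 − 0.11133706)·9.04/219 = 2.4468811 × 10^-4.
Sum = 0.0067146891.
SE = √(0.0067146891) = 0.0819.

0.0819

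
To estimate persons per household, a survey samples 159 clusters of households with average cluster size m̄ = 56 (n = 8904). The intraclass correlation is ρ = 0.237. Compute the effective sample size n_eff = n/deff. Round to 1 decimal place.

634.4

deff = 1 + (56 − 1)·0.237 = 1 + 13.035 = 14.035.
n_eff = 8904 / 14.035 = 634.4.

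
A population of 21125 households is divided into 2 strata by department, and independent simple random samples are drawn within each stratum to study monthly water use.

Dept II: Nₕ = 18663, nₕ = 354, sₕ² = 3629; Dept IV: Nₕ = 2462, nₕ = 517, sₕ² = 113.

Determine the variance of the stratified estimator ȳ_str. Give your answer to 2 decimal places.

7.85

Var(ȳ_str) = Σₕ Wₕ²(1 − fₕ)sₕ²/nₕ with Wₕ = Nₕ/N, N = 21125.
Dept II: Wₕ = 0.88345562; term = 0.88345562²·(1 − 0.01896801)·3629/354 = 7.849398.
Dept IV: Wₕ = 0.11654438; term = 0.11654438²·(1 − 0.20999188)·113/517 = 0.0023453201.
Sum = 7.8517433.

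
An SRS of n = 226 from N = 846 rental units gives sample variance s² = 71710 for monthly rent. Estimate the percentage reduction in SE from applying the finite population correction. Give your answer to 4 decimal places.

f = n/N = 226/846 = 0.26713948.
SE_no-fpc = √(s²/n) = 17.812942; SE_fpc = √((1−f)s²/n) = 15.249173.
Ratio = √(1−f) = 0.85607273. Reduction = 100·(1 − 0.85607273) = 14.3927%.

14.3927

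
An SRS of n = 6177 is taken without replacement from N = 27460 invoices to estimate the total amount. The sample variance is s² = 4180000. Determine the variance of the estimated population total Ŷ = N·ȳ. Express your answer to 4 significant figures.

3.955 × 10^11

Var(Ŷ) = N²·Var(ȳ) = N²·(1 − n/N)·s²/n.
f = 6177/27460 = 0.22494538; Var(ȳ) = 0.77505462·4180000/6177 = 524.48249.
Var(Ŷ) = 27460² · 524.48249 = 3.9548686 × 10^11.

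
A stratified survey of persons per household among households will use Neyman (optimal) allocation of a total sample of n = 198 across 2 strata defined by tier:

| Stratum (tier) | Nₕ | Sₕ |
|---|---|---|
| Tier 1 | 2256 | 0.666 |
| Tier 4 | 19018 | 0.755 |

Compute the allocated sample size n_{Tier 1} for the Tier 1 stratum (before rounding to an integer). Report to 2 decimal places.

18.76

Neyman allocation: nₕ = n·NₕSₕ / Σⱼ NⱼSⱼ.
Σ NⱼSⱼ = 2256·0.666 + 19018·0.755 = 15861.086.
n_{Tier 1} = 198·2256·0.666 / 15861.086 = 18.76.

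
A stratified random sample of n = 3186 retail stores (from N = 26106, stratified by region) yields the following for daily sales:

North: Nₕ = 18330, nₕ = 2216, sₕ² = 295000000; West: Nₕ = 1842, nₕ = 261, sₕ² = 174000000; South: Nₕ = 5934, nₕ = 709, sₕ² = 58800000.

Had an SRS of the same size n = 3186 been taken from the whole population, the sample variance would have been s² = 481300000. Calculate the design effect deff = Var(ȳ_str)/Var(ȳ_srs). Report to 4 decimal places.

Var(ȳ_str) = Σ Wₕ²(1−fₕ)sₕ²/nₕ with Wₕ = Nₕ/26106:
  North: (18330/26106)²·(1−2216/18330)·295000000/2216 = 57694.899
  West: (1842/26106)²·(1−261/1842)·174000000/261 = 2848.7187
  South: (5934/26106)²·(1−709/5934)·58800000/709 = 3772.9779
  → Var(ȳ_str) = 64316.596.
Var(ȳ_srs) = (1 − 3186/26106)·481300000/3186 = 132630.79.
deff = 64316.596 / 132630.79 = 0.4849.

0.4849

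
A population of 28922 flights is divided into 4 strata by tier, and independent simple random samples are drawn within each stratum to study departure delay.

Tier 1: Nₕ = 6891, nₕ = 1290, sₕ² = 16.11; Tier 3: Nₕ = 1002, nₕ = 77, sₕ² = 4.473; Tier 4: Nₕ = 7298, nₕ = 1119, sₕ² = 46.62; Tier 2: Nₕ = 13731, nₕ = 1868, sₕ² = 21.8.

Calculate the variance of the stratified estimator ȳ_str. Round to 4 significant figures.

0.005159

Var(ȳ_str) = Σₕ Wₕ²(1 − fₕ)sₕ²/nₕ with Wₕ = Nₕ/N, N = 28922.
Tier 1: Wₕ = 0.23826153; term = 0.23826153²·(1 − 0.18720070)·16.11/1290 = 5.7623152 × 10^-4.
Tier 3: Wₕ = 0.03464491; term = 0.03464491²·(1 − 0.07684631)·4.473/77 = 6.4366661 × 10^-5.
Tier 4: Wₕ = 0.25233386; term = 0.25233386²·(1 − 0.15332968)·46.62/1119 = 0.0022459888.
Tier 2: Wₕ = 0.47475970; term = 0.47475970²·(1 − 0.13604253)·21.8/1868 = 0.0022725826.
Sum = 0.0051591696.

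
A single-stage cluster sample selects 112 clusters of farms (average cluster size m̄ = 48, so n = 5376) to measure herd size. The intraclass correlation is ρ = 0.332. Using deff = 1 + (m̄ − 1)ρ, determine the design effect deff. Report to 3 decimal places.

16.604

deff = 1 + (48 − 1)·0.332 = 1 + 15.604 = 16.604.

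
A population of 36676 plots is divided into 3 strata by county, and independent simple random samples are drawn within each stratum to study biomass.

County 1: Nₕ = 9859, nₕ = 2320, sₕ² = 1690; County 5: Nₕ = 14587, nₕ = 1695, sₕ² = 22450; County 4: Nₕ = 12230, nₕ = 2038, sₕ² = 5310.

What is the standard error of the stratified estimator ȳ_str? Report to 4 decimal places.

1.4606

Var(ȳ_str) = Σₕ Wₕ²(1 − fₕ)sₕ²/nₕ with Wₕ = Nₕ/N, N = 36676.
County 1: Wₕ = 0.26881339; term = 0.26881339²·(1 − 0.23531798)·1690/2320 = 0.040251438.
County 5: Wₕ = 0.39772603; term = 0.39772603²·(1 − 0.11619936)·22450/1695 = 1.851693.
County 4: Wₕ = 0.33346057; term = 0.33346057²·(1 − 0.16663941)·5310/2038 = 0.2414417.
Sum = 2.1333861.
SE = √(2.1333861) = 1.4606.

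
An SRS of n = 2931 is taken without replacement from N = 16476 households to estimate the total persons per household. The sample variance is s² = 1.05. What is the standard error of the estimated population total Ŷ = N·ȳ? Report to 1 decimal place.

282.7

Var(Ŷ) = N²·Var(ȳ) = N²·(1 − n/N)·s²/n.
f = 2931/16476 = 0.17789512; Var(ȳ) = 0.82210488·1.05/2931 = 2.9451045 × 10^-4.
Var(Ŷ) = 16476² · (2.9451045 × 10^-4) = 79947.387.
SE(Ŷ) = √(79947.387) = 282.7.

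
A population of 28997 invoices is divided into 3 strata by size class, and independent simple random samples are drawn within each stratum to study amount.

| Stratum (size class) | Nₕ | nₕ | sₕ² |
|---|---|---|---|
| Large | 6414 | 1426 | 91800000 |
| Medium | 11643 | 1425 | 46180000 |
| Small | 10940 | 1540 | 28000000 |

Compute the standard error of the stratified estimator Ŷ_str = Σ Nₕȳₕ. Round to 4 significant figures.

2.790 × 10^6

Var(Ŷ_str) = Σₕ Nₕ²(1 − fₕ)sₕ²/nₕ.
Large: 6414²·(1 − 1426/6414)·91800000/1426 = 2.0595795 × 10^12.
Medium: 11643²·(1 − 1425/11643)·46180000/1425 = 3.8554037 × 10^12.
Small: 10940²·(1 − 1540/10940)·28000000/1540 = 1.8697455 × 10^12.
Sum = 7.7847287 × 10^12.
SE = √(7.7847287 × 10^12) = 2.790 × 10^6.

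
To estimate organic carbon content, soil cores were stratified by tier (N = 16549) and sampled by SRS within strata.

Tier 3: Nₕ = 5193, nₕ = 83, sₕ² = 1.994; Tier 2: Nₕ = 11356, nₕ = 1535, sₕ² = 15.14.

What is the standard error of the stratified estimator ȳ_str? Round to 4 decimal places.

0.0797

Var(ȳ_str) = Σₕ Wₕ²(1 − fₕ)sₕ²/nₕ with Wₕ = Nₕ/N, N = 16549.
Tier 3: Wₕ = 0.31379540; term = 0.31379540²·(1 − 0.01598305)·1.994/83 = 0.0023277845.
Tier 2: Wₕ = 0.68620460; term = 0.68620460²·(1 − 0.13517083)·15.14/1535 = 0.0040165676.
Sum = 0.0063443521.
SE = √(0.0063443521) = 0.0797.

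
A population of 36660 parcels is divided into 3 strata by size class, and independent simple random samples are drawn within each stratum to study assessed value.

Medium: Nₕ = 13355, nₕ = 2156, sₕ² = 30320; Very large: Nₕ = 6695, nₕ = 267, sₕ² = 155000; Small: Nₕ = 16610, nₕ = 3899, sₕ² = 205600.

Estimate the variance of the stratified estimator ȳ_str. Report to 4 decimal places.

Var(ȳ_str) = Σₕ Wₕ²(1 − fₕ)sₕ²/nₕ with Wₕ = Nₕ/N, N = 36660.
Medium: Wₕ = 0.36429351; term = 0.36429351²·(1 − 0.16143766)·30320/2156 = 1.5650155.
Very large: Wₕ = 0.18262411; term = 0.18262411²·(1 − 0.03988051)·155000/267 = 18.589254.
Small: Wₕ = 0.45308238; term = 0.45308238²·(1 − 0.23473811)·205600/3899 = 8.2838897.
Sum = 28.438159.

28.4382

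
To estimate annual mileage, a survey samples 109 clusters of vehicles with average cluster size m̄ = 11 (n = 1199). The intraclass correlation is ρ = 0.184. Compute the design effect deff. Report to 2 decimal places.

2.84

deff = 1 + (11 − 1)·0.184 = 1 + 1.84 = 2.84.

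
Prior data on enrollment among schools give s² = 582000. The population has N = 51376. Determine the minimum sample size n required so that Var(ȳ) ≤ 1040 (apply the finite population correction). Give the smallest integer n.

554

Without fpc, n₀ = s²/D = 582000/1040 = 559.6154.
With fpc, (1 − n/N)·s²/n ≤ D requires n ≥ n₀/(1 + n₀/N) = 559.6154/(1 + 559.6154/51376) = 553.5854.
Rounding up, n = 554.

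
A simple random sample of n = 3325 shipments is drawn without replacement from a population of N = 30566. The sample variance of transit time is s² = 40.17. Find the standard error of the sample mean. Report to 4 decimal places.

Under SRS without replacement, Var(ȳ) = (1 − f)·s²/n with f = n/N = 3325/30566 = 0.10878100.
Var(ȳ) = (1 − 0.10878100)·40.17/3325 = 0.89121900·0.012081203 = 0.010766998.
SE(ȳ) = √(0.010766998) = 0.1038.

0.1038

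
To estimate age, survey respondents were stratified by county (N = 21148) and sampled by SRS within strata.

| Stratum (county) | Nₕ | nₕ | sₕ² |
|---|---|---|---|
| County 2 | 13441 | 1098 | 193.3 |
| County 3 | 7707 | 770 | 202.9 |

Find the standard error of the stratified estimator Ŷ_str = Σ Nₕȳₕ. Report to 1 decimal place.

6579.9

Var(Ŷ_str) = Σₕ Nₕ²(1 − fₕ)sₕ²/nₕ.
County 2: 13441²·(1 − 1098/13441)·193.3/1098 = 2.9206655 × 10^7.
County 3: 7707²·(1 − 770/7707)·202.9/770 = 1.4087969 × 10^7.
Sum = 4.3294624 × 10^7.
SE = √(4.3294624 × 10^7) = 6579.9.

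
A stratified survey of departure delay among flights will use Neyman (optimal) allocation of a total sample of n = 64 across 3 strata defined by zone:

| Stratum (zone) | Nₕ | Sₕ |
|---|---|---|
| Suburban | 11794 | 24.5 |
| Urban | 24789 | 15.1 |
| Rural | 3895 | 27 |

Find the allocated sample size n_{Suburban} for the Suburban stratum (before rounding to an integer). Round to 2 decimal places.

24.07

Neyman allocation: nₕ = n·NₕSₕ / Σⱼ NⱼSⱼ.
Σ NⱼSⱼ = 11794·24.5 + 24789·15.1 + 3895·27 = 768431.9.
n_{Suburban} = 64·11794·24.5 / 768431.9 = 24.07.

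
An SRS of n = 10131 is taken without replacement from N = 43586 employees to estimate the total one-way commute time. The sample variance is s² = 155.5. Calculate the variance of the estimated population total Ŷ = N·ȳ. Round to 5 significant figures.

Var(Ŷ) = N²·Var(ȳ) = N²·(1 − n/N)·s²/n.
f = 10131/43586 = 0.23243702; Var(ȳ) = 0.76756298·155.5/10131 = 0.01178127.
Var(Ŷ) = 43586² · 0.01178127 = 2.2381343 × 10^7.

2.2381 × 10^7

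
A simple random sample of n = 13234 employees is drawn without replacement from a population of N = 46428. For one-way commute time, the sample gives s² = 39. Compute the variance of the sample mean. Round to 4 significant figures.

Under SRS without replacement, Var(ȳ) = (1 − f)·s²/n with f = n/N = 13234/46428 = 0.28504351.
Var(ȳ) = (1 − 0.28504351)·39/13234 = 0.71495649·0.0029469548 = 0.0021069445.

0.002107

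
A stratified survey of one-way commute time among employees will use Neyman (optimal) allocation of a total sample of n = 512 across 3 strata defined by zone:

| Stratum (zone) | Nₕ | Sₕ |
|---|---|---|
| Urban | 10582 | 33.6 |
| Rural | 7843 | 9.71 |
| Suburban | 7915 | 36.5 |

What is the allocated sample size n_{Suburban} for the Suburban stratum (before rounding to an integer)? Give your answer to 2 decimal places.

Neyman allocation: nₕ = n·NₕSₕ / Σⱼ NⱼSⱼ.
Σ NⱼSⱼ = 10582·33.6 + 7843·9.71 + 7915·36.5 = 720608.23.
n_{Suburban} = 512·7915·36.5 / 720608.23 = 205.26.

205.26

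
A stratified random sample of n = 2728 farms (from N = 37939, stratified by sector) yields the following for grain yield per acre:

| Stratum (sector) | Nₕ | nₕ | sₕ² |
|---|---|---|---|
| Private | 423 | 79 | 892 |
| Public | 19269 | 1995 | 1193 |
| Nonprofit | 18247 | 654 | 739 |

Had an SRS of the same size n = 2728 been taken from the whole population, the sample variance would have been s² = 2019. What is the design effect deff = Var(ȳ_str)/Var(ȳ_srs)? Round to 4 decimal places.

Var(ȳ_str) = Σ Wₕ²(1−fₕ)sₕ²/nₕ with Wₕ = Nₕ/37939:
  Private: (423/37939)²·(1−79/423)·892/79 = 0.0011414708
  Public: (19269/37939)²·(1−1995/19269)·1193/1995 = 0.13828589
  Nonprofit: (18247/37939)²·(1−654/18247)·739/654 = 0.25201495
  → Var(ȳ_str) = 0.39144231.
Var(ȳ_srs) = (1 − 2728/37939)·2019/2728 = 0.68688563.
deff = 0.39144231 / 0.68688563 = 0.5699.

0.5699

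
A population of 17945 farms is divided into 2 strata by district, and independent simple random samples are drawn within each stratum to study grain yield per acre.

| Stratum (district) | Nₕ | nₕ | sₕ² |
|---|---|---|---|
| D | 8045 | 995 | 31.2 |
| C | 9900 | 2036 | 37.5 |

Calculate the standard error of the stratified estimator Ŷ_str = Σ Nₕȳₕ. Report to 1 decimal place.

Var(Ŷ_str) = Σₕ Nₕ²(1 − fₕ)sₕ²/nₕ.
D: 8045²·(1 − 995/8045)·31.2/995 = 1.7784706 × 10^6.
C: 9900²·(1 − 2036/9900)·37.5/2036 = 1.433944 × 10^6.
Sum = 3.2124146 × 10^6.
SE = √(3.2124146 × 10^6) = 1792.3.

1792.3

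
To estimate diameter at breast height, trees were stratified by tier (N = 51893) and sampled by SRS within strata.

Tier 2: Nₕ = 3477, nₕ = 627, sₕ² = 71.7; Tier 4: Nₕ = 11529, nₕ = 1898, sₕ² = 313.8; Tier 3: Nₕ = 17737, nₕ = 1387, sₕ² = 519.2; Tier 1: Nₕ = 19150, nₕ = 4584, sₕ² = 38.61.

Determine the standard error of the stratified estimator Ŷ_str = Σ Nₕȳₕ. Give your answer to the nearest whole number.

11419

Var(Ŷ_str) = Σₕ Nₕ²(1 − fₕ)sₕ²/nₕ.
Tier 2: 3477²·(1 − 627/3477)·71.7/627 = 1.1331859 × 10^6.
Tier 4: 11529²·(1 − 1898/11529)·313.8/1898 = 1.8357763 × 10^7.
Tier 3: 17737²·(1 − 1387/17737)·519.2/1387 = 1.0855658 × 10^8.
Tier 1: 19150²·(1 − 4584/19150)·38.61/4584 = 2.3494396 × 10^6.
Sum = 1.3039697 × 10^8.
SE = √(1.3039697 × 10^8) = 11419.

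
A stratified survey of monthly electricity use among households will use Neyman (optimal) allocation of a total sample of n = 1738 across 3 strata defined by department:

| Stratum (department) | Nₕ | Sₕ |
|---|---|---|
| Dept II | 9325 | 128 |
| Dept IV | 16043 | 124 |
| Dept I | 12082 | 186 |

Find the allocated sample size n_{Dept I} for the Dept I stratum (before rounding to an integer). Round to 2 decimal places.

719.26

Neyman allocation: nₕ = n·NₕSₕ / Σⱼ NⱼSⱼ.
Σ NⱼSⱼ = 9325·128 + 16043·124 + 12082·186 = 5.430184 × 10^6.
n_{Dept I} = 1738·12082·186 / (5.430184 × 10^6) = 719.26.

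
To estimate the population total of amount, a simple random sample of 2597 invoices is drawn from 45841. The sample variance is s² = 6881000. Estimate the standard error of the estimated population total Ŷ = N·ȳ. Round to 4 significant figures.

2.292 × 10^6

Var(Ŷ) = N²·Var(ȳ) = N²·(1 − n/N)·s²/n.
f = 2597/45841 = 0.05665234; Var(ȳ) = 0.94334766·6881000/2597 = 2499.4899.
Var(Ŷ) = 45841² · 2499.4899 = 5.2524213 × 10^12.
SE(Ŷ) = √(5.2524213 × 10^12) = 2.292 × 10^6.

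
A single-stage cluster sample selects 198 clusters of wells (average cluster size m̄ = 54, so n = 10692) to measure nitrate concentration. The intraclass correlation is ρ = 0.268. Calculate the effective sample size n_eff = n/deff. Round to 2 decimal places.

deff = 1 + (54 − 1)·0.268 = 1 + 14.204 = 15.204.
n_eff = 10692 / 15.204 = 703.24.

703.24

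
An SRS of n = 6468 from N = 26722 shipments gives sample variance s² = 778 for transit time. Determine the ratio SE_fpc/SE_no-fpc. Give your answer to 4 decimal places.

f = n/N = 6468/26722 = 0.24204775.
SE_no-fpc = √(s²/n) = 0.34682053; SE_fpc = √((1−f)s²/n) = 0.30194352.
Ratio = √(1−f) = 0.87060453.

0.8706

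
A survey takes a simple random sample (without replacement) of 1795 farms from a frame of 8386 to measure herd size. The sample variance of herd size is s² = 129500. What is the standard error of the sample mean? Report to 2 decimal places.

Under SRS without replacement, Var(ȳ) = (1 − f)·s²/n with f = n/N = 1795/8386 = 0.21404722.
Var(ȳ) = (1 − 0.21404722)·129500/1795 = 0.78595278·72.144847 = 56.702443.
SE(ȳ) = √(56.702443) = 7.53.

7.53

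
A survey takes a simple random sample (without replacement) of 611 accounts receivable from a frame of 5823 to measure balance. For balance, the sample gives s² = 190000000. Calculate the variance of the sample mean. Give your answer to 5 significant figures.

278340

Under SRS without replacement, Var(ȳ) = (1 − f)·s²/n with f = n/N = 611/5823 = 0.10492873.
Var(ȳ) = (1 − 0.10492873)·190000000/611 = 0.89507127·310965.63 = 278336.4.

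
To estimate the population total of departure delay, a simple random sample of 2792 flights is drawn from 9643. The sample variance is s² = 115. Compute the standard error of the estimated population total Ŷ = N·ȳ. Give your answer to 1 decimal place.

1649.6

Var(Ŷ) = N²·Var(ȳ) = N²·(1 − n/N)·s²/n.
f = 2792/9643 = 0.28953645; Var(ȳ) = 0.71046355·115/2792 = 0.029263362.
Var(Ŷ) = 9643² · 0.029263362 = 2.7211254 × 10^6.
SE(Ŷ) = √(2.7211254 × 10^6) = 1649.6.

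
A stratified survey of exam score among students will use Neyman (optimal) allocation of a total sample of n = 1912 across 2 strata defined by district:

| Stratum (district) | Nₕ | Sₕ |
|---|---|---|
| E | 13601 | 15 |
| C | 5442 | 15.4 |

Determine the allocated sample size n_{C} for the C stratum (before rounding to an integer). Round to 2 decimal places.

556.73

Neyman allocation: nₕ = n·NₕSₕ / Σⱼ NⱼSⱼ.
Σ NⱼSⱼ = 13601·15 + 5442·15.4 = 287821.8.
n_{C} = 1912·5442·15.4 / 287821.8 = 556.73.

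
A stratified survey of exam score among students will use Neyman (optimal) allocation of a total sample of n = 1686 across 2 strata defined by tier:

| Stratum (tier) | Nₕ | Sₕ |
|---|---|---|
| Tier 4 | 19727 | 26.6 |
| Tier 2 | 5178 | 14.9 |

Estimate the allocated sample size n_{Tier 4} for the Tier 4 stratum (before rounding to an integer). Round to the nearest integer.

Neyman allocation: nₕ = n·NₕSₕ / Σⱼ NⱼSⱼ.
Σ NⱼSⱼ = 19727·26.6 + 5178·14.9 = 601890.4.
n_{Tier 4} = 1686·19727·26.6 / 601890.4 = 1470.

1470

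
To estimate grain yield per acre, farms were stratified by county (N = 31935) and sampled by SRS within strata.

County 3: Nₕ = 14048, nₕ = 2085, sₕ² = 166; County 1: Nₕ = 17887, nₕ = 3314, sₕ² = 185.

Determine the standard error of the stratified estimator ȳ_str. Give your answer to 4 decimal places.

Var(ȳ_str) = Σₕ Wₕ²(1 − fₕ)sₕ²/nₕ with Wₕ = Nₕ/N, N = 31935.
County 3: Wₕ = 0.43989353; term = 0.43989353²·(1 − 0.14841970)·166/2085 = 0.013119666.
County 1: Wₕ = 0.56010647; term = 0.56010647²·(1 − 0.18527422)·185/3314 = 0.014268288.
Sum = 0.027387954.
SE = √(0.027387954) = 0.1655.

0.1655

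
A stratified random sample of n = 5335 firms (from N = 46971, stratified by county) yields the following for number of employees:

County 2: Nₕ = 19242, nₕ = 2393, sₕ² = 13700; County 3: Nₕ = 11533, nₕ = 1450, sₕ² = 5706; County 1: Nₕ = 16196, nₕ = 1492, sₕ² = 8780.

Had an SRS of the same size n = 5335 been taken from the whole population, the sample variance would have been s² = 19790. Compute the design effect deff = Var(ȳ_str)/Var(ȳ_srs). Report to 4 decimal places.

0.5121

Var(ȳ_str) = Σ Wₕ²(1−fₕ)sₕ²/nₕ with Wₕ = Nₕ/46971:
  County 2: (19242/46971)²·(1−2393/19242)·13700/2393 = 0.84128394
  County 3: (11533/46971)²·(1−1450/11533)·5706/1450 = 0.20741311
  County 1: (16196/46971)²·(1−1492/16196)·8780/1492 = 0.63519832
  → Var(ȳ_str) = 1.6838954.
Var(ȳ_srs) = (1 − 5335/46971)·19790/5335 = 3.288142.
deff = 1.6838954 / 3.288142 = 0.5121.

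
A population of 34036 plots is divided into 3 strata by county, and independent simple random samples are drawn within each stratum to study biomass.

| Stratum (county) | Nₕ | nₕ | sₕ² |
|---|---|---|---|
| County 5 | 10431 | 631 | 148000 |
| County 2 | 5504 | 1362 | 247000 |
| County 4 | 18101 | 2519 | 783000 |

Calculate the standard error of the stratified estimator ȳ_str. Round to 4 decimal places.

9.9973

Var(ȳ_str) = Σₕ Wₕ²(1 − fₕ)sₕ²/nₕ with Wₕ = Nₕ/N, N = 34036.
County 5: Wₕ = 0.30646962; term = 0.30646962²·(1 − 0.06049276)·148000/631 = 20.696998.
County 2: Wₕ = 0.16171113; term = 0.16171113²·(1 − 0.24745640)·247000/1362 = 3.568875.
County 4: Wₕ = 0.53181925; term = 0.53181925²·(1 − 0.13916358)·783000/2519 = 75.680211.
Sum = 99.946084.
SE = √(99.946084) = 9.9973.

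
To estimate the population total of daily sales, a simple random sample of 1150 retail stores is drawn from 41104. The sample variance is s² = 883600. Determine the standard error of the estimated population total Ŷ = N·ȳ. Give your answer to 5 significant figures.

1.1233 × 10^6

Var(Ŷ) = N²·Var(ȳ) = N²·(1 − n/N)·s²/n.
f = 1150/41104 = 0.02797781; Var(ȳ) = 0.97202219·883600/1150 = 746.85113.
Var(Ŷ) = 41104² · 746.85113 = 1.261834 × 10^12.
SE(Ŷ) = √(1.261834 × 10^12) = 1.1233 × 10^6.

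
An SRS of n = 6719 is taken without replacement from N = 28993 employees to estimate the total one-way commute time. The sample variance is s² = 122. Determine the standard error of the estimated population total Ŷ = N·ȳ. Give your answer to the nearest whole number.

Var(Ŷ) = N²·Var(ȳ) = N²·(1 − n/N)·s²/n.
f = 6719/28993 = 0.23174559; Var(ȳ) = 0.76825441·122/6719 = 0.013949552.
Var(Ŷ) = 28993² · 0.013949552 = 1.172591 × 10^7.
SE(Ŷ) = √(1.172591 × 10^7) = 3424.

3424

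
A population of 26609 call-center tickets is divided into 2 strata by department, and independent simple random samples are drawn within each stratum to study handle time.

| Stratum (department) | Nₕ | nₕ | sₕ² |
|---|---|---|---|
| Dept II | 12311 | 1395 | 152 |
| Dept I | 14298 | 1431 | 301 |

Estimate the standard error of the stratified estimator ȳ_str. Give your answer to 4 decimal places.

0.2745

Var(ȳ_str) = Σₕ Wₕ²(1 − fₕ)sₕ²/nₕ with Wₕ = Nₕ/N, N = 26609.
Dept II: Wₕ = 0.46266301; term = 0.46266301²·(1 − 0.11331330)·152/1395 = 0.020680886.
Dept I: Wₕ = 0.53733699; term = 0.53733699²·(1 − 0.10008393)·301/1431 = 0.05465405.
Sum = 0.075334936.
SE = √(0.075334936) = 0.2745.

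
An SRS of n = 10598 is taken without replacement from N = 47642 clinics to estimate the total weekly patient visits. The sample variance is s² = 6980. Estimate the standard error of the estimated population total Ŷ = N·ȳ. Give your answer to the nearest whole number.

34093

Var(Ŷ) = N²·Var(ȳ) = N²·(1 − n/N)·s²/n.
f = 10598/47642 = 0.22245078; Var(ȳ) = 0.77754922·6980/10598 = 0.51210545.
Var(Ŷ) = 47642² · 0.51210545 = 1.1623566 × 10^9.
SE(Ŷ) = √(1.1623566 × 10^9) = 34093.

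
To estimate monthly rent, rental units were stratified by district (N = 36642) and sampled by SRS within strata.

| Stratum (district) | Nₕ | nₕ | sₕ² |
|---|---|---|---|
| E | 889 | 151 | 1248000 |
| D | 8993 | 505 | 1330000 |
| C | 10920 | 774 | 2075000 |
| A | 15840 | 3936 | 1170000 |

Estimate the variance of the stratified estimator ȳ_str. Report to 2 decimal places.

416.74

Var(ȳ_str) = Σₕ Wₕ²(1 − fₕ)sₕ²/nₕ with Wₕ = Nₕ/N, N = 36642.
E: Wₕ = 0.02426178; term = 0.02426178²·(1 − 0.16985377)·1248000/151 = 4.0386612.
D: Wₕ = 0.24542874; term = 0.24542874²·(1 − 0.05615479)·1330000/505 = 149.73106.
C: Wₕ = 0.29801867; term = 0.29801867²·(1 − 0.07087912)·2075000/774 = 221.22607.
A: Wₕ = 0.43229081; term = 0.43229081²·(1 − 0.24848485)·1170000/3936 = 41.746544.
Sum = 416.74234.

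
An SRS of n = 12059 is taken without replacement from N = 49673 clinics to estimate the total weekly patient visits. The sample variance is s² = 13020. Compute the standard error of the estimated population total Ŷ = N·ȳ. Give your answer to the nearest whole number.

Var(Ŷ) = N²·Var(ȳ) = N²·(1 − n/N)·s²/n.
f = 12059/49673 = 0.24276770; Var(ȳ) = 0.75723230·13020/12059 = 0.81757729.
Var(Ŷ) = 49673² · 0.81757729 = 2.0172959 × 10^9.
SE(Ŷ) = √(2.0172959 × 10^9) = 44914.

44914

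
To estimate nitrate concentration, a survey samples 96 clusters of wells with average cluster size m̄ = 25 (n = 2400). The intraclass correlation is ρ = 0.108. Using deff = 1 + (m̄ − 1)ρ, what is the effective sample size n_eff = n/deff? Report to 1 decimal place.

deff = 1 + (25 − 1)·0.108 = 1 + 2.592 = 3.592.
n_eff = 2400 / 3.592 = 668.2.

668.2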